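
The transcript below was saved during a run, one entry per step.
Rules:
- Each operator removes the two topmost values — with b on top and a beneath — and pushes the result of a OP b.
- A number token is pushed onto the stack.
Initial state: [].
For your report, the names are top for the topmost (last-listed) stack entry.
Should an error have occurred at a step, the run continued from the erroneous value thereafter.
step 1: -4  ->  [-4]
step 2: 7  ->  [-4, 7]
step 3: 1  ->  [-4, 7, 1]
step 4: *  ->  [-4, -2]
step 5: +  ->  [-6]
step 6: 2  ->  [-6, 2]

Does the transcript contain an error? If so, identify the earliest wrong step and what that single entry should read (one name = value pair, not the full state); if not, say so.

step 4, top = 7

1. push -4: top = -4 (checks out)
2. push 7: top = 7 (verified)
3. push 1: top = 1 (agrees with the transcript)
4. 7 * 1 = 7 (the entry is off here)
Conclusion: step 4 carries the first error; the entry should be top = 7.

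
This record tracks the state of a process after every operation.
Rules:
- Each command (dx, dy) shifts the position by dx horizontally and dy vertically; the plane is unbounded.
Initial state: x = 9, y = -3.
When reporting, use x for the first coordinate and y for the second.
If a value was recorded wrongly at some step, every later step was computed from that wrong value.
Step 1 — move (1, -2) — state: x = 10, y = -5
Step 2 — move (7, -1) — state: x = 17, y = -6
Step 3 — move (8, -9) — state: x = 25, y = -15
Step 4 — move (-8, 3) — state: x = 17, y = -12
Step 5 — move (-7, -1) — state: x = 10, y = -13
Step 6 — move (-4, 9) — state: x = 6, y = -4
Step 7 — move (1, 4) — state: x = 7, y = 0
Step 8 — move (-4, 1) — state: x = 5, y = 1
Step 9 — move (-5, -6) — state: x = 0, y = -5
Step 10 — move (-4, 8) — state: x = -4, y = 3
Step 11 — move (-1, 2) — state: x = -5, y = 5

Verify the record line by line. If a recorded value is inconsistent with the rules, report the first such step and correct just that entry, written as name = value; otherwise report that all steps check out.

Step 1: x = 9 + (1) = 10, y = -3 + (-2) = -5 — checks out.
Step 2: x = 10 + (7) = 17, y = -5 + (-1) = -6 — consistent with the record.
Step 3: x = 17 + (8) = 25, y = -6 + (-9) = -15 — confirmed correct.
Step 4: x = 25 + (-8) = 17, y = -15 + (3) = -12 — agrees with the record.
Step 5: x = 17 + (-7) = 10, y = -12 + (-1) = -13 — consistent with the record.
Step 6: x = 10 + (-4) = 6, y = -13 + (9) = -4 — verified.
Step 7: x = 6 + (1) = 7, y = -4 + (4) = 0 — confirmed correct.
Step 8: x = 7 + (-4) = 3, y = 0 + (1) = 1 — a discrepancy with the record.
Conclusion: step 8 carries the first error; the entry should be x = 3.

step 8, x = 3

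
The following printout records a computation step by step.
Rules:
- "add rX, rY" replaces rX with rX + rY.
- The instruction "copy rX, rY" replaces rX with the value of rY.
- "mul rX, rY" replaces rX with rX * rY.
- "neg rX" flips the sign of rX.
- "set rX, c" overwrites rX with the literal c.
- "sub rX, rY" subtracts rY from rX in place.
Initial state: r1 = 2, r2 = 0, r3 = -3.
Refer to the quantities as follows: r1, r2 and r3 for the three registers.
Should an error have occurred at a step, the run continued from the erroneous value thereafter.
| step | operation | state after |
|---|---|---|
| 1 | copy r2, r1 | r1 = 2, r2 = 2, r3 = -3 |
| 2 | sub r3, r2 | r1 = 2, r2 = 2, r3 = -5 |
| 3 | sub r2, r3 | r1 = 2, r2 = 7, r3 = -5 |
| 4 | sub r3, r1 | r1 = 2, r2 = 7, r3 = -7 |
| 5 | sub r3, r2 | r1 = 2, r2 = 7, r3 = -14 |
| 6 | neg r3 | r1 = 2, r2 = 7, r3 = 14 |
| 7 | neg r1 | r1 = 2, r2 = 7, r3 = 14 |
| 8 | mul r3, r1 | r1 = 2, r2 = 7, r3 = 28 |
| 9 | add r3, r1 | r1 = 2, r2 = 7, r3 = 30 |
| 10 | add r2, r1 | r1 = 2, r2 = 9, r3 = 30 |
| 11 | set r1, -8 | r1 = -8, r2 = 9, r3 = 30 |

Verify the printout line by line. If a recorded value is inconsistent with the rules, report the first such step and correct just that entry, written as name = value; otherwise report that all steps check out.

Recomputing the run from the initial state:
step 1: r1 = 2, r2 = 2, r3 = -3
step 2: r1 = 2, r2 = 2, r3 = -5
step 3: r1 = 2, r2 = 7, r3 = -5
step 4: r1 = 2, r2 = 7, r3 = -7
step 5: r1 = 2, r2 = 7, r3 = -14
step 6: r1 = 2, r2 = 7, r3 = 14
step 7: r1 = -2, r2 = 7, r3 = 14
step 8: r1 = -2, r2 = 7, r3 = -28
step 9: r1 = -2, r2 = 7, r3 = -30
step 10: r1 = -2, r2 = 5, r3 = -30
step 11: r1 = -8, r2 = 5, r3 = -30
The first disagreement with the printout is at step 7, where the value should be r1 = -2.

step 7, r1 = -2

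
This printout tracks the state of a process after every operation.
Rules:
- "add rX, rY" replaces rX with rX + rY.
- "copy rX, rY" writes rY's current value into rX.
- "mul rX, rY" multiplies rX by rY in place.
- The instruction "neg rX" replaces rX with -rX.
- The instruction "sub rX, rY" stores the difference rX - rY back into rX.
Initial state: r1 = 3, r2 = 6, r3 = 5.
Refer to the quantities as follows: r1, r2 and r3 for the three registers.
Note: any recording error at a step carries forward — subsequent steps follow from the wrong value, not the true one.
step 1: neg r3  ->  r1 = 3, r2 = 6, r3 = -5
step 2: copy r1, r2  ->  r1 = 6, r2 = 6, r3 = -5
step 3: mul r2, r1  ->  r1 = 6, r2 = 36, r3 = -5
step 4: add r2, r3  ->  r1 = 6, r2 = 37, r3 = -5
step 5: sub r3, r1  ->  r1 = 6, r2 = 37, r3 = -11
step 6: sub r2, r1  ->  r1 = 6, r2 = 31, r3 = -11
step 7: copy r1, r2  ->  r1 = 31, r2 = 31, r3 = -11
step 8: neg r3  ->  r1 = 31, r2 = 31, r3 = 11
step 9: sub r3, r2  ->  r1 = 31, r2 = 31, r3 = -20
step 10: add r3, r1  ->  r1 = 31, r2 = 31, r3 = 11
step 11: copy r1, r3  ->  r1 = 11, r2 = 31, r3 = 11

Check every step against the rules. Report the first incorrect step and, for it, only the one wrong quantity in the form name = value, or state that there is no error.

1. r3 = -(5) = -5 (confirmed correct)
2. r1 = 6 (verified)
3. r2 = 6 * 6 = 36 (verified)
4. r2 = 36 + -5 = 31 (a discrepancy with the printout)
First incorrect step: 4; the correct value is r2 = 31.

step 4, r2 = 31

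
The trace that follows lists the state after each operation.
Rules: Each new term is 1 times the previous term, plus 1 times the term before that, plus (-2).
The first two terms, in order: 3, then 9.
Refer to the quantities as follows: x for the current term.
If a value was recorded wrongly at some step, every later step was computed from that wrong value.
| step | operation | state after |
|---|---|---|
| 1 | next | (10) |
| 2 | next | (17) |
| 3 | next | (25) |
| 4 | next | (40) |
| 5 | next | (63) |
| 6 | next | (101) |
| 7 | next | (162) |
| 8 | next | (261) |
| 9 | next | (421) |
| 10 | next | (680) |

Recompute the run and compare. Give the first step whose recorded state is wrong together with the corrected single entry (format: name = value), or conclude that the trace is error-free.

Recomputing the run from the initial state:
step 1: x = 10
step 2: x = 17
step 3: x = 25
step 4: x = 40
step 5: x = 63
step 6: x = 101
step 7: x = 162
step 8: x = 261
step 9: x = 421
step 10: x = 680
This matches the trace at every step.

no error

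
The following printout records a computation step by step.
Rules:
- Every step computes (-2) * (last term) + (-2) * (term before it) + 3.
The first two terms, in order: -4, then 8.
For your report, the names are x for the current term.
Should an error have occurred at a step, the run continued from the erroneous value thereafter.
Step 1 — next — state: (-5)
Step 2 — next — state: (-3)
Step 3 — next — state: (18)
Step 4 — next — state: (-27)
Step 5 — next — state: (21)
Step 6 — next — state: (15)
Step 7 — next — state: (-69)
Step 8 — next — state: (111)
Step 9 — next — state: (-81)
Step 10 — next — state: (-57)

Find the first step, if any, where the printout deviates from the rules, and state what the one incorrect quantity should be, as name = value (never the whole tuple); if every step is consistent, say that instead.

1. x = -2*(8) + (-2)*(-4) + (3) = -5 (consistent with the printout)
2. x = -2*(-5) + (-2)*(8) + (3) = -3 (matches)
3. x = -2*(-3) + (-2)*(-5) + (3) = 19 (not what was recorded)
The earliest wrong entry is at step 3: it should read x = 19.

step 3, x = 19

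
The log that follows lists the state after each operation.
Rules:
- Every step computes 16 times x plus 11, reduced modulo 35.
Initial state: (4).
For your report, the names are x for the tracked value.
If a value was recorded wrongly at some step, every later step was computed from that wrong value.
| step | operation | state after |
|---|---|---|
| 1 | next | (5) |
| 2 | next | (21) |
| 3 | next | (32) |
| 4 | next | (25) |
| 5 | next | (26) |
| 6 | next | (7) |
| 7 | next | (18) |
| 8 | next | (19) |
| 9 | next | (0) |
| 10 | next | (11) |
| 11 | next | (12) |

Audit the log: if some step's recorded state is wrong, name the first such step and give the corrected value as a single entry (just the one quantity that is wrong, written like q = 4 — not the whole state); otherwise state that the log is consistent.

step 4, x = 33

step 1: x = (16*4 + 11) mod 35 = 5 -> exactly as logged
step 2: x = (16*5 + 11) mod 35 = 21 -> no discrepancy
step 3: x = (16*21 + 11) mod 35 = 32 -> confirmed correct
step 4: x = (16*32 + 11) mod 35 = 33 -> the recorded entry deviates here
Conclusion: step 4 carries the first error; the entry should be x = 33.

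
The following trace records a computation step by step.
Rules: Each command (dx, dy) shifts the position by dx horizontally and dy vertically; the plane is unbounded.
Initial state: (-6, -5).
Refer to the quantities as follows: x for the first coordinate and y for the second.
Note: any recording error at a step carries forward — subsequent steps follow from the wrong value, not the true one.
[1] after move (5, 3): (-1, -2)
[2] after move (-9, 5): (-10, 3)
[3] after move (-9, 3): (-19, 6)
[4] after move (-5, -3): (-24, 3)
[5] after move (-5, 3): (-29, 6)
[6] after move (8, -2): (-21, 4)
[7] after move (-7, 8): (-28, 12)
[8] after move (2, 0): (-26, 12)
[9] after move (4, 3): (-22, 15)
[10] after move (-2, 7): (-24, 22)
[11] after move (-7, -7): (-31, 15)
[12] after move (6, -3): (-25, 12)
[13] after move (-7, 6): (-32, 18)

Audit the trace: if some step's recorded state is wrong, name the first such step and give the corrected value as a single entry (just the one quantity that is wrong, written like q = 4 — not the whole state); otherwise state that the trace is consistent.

1. x = -6 + (5) = -1, y = -5 + (3) = -2 (exactly as logged)
2. x = -1 + (-9) = -10, y = -2 + (5) = 3 (confirmed correct)
3. x = -10 + (-9) = -19, y = 3 + (3) = 6 (in agreement)
4. x = -19 + (-5) = -24, y = 6 + (-3) = 3 (in agreement)
5. x = -24 + (-5) = -29, y = 3 + (3) = 6 (no discrepancy)
6. x = -29 + (8) = -21, y = 6 + (-2) = 4 (confirmed correct)
7. x = -21 + (-7) = -28, y = 4 + (8) = 12 (verified)
8. x = -28 + (2) = -26, y = 12 + (0) = 12 (no discrepancy)
9. x = -26 + (4) = -22, y = 12 + (3) = 15 (checks out)
10. x = -22 + (-2) = -24, y = 15 + (7) = 22 (exactly as logged)
11. x = -24 + (-7) = -31, y = 22 + (-7) = 15 (verified)
12. x = -31 + (6) = -25, y = 15 + (-3) = 12 (checks out)
13. x = -25 + (-7) = -32, y = 12 + (6) = 18 (verified)
The recomputation confirms every line.

no error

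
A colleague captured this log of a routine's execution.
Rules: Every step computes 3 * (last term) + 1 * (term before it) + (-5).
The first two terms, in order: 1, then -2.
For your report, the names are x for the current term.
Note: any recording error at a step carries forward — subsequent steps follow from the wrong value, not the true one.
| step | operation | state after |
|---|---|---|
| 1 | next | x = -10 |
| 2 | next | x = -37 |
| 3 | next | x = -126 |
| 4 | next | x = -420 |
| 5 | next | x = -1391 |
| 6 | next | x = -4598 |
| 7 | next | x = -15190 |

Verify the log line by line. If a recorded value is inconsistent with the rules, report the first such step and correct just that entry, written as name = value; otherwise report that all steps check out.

no error

Recomputing the run from the initial state:
step 1: x = -10
step 2: x = -37
step 3: x = -126
step 4: x = -420
step 5: x = -1391
step 6: x = -4598
step 7: x = -15190
This matches the log at every step.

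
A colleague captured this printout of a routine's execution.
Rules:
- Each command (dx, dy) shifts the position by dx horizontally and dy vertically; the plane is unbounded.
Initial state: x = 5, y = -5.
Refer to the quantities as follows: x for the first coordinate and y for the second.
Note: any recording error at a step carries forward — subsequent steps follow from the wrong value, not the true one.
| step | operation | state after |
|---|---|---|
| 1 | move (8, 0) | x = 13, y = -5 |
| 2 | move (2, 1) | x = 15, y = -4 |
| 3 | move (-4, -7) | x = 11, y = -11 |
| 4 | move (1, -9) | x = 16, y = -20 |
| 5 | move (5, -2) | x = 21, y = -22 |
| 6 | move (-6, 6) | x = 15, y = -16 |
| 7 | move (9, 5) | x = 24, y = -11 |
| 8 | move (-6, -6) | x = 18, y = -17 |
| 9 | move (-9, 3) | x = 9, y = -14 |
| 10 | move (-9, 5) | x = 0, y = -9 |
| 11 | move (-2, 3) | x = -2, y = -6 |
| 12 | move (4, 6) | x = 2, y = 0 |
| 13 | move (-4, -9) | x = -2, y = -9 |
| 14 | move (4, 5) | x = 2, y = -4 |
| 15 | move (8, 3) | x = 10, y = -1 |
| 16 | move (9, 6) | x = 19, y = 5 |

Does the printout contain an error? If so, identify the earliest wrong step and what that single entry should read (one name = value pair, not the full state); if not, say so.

step 1: x = 5 + (8) = 13, y = -5 + (0) = -5 -> verified
step 2: x = 13 + (2) = 15, y = -5 + (1) = -4 -> consistent with the printout
step 3: x = 15 + (-4) = 11, y = -4 + (-7) = -11 -> verified
step 4: x = 11 + (1) = 12, y = -11 + (-9) = -20 -> the recorded entry deviates here
First incorrect step: 4; the correct value is x = 12.

step 4, x = 12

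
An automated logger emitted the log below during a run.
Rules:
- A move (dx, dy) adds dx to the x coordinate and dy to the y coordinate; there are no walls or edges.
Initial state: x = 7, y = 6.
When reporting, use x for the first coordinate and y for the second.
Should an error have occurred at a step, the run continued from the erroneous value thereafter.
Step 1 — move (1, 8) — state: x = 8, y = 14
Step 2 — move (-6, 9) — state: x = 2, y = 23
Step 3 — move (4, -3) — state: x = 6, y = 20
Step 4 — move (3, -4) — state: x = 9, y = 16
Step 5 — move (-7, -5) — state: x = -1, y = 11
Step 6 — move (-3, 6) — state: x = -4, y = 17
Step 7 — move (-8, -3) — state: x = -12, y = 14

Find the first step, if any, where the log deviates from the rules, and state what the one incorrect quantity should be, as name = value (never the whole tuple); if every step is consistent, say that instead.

step 5, x = 2

step 1: x = 7 + (1) = 8, y = 6 + (8) = 14 -> checks out
step 2: x = 8 + (-6) = 2, y = 14 + (9) = 23 -> same as recorded
step 3: x = 2 + (4) = 6, y = 23 + (-3) = 20 -> agrees with the log
step 4: x = 6 + (3) = 9, y = 20 + (-4) = 16 -> exactly as logged
step 5: x = 9 + (-7) = 2, y = 16 + (-5) = 11 -> a discrepancy with the log
The earliest wrong entry is at step 5: it should read x = 2.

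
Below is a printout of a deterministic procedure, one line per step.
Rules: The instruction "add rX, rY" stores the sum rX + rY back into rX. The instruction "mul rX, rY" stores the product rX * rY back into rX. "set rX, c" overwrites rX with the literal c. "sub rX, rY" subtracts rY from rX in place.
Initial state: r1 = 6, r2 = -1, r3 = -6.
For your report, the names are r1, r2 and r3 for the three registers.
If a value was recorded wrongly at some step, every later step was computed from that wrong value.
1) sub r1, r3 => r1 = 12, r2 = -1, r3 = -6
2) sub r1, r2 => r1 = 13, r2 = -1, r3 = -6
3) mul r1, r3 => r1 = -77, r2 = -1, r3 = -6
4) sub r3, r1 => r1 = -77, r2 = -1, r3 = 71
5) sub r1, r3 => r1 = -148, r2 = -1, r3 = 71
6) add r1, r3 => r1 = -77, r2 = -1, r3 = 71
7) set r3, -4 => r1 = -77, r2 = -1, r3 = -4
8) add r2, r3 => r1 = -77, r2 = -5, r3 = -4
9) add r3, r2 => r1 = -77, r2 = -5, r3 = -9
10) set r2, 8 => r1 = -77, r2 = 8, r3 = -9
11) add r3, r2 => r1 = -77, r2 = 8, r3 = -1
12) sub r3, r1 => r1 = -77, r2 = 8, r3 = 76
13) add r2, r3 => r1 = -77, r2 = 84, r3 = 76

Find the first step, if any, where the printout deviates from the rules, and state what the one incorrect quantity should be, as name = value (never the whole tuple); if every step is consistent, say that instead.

1. r1 = 6 - -6 = 12 (exactly as logged)
2. r1 = 12 - -1 = 13 (matches)
3. r1 = 13 * -6 = -78 (the printout has a different value)
Step 3 is the first one off; corrected, r1 = -78.

step 3, r1 = -78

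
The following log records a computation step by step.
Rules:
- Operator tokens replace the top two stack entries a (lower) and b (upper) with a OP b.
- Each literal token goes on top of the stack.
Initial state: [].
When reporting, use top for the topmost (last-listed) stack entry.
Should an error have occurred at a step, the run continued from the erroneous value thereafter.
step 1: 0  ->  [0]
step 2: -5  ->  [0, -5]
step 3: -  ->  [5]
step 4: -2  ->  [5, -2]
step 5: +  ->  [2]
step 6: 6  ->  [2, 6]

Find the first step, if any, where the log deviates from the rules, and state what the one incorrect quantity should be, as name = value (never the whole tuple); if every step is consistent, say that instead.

1. push 0: top = 0 (agrees with the log)
2. push -5: top = -5 (in agreement)
3. 0 - -5 = 5 (no discrepancy)
4. push -2: top = -2 (no discrepancy)
5. 5 + -2 = 3 (the log has a different value)
The audit stops at step 5: the recorded entry is wrong and should be top = 3.

step 5, top = 3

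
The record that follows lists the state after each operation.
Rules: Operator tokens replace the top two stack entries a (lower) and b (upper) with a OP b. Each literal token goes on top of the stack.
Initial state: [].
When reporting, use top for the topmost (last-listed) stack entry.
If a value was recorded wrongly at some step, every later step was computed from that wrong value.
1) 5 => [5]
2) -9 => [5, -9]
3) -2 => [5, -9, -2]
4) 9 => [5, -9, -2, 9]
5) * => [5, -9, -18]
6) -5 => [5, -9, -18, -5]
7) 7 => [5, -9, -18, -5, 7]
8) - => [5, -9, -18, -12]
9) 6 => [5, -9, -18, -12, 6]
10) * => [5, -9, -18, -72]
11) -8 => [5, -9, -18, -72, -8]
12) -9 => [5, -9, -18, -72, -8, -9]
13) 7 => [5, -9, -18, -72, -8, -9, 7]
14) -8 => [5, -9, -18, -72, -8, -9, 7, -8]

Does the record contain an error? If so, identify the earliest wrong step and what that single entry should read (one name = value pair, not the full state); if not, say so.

step 1: push 5: top = 5 -> confirmed correct
step 2: push -9: top = -9 -> same as recorded
step 3: push -2: top = -2 -> agrees with the record
step 4: push 9: top = 9 -> checks out
step 5: -2 * 9 = -18 -> in agreement
step 6: push -5: top = -5 -> in agreement
step 7: push 7: top = 7 -> verified
step 8: -5 - 7 = -12 -> no discrepancy
step 9: push 6: top = 6 -> confirmed correct
step 10: -12 * 6 = -72 -> exactly as logged
step 11: push -8: top = -8 -> no discrepancy
step 12: push -9: top = -9 -> in agreement
step 13: push 7: top = 7 -> checks out
step 14: push -8: top = -8 -> in agreement
Every step is consistent.

no error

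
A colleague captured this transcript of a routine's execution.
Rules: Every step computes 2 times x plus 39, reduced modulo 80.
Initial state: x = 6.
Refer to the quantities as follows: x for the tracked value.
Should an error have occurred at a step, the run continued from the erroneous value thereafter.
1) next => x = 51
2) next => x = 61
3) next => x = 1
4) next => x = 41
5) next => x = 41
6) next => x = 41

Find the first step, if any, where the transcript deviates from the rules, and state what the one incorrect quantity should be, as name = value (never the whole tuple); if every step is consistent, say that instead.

Step 1: x = (2*6 + 39) mod 80 = 51 — agrees with the transcript.
Step 2: x = (2*51 + 39) mod 80 = 61 — in agreement.
Step 3: x = (2*61 + 39) mod 80 = 1 — exactly as logged.
Step 4: x = (2*1 + 39) mod 80 = 41 — consistent with the transcript.
Step 5: x = (2*41 + 39) mod 80 = 41 — checks out.
Step 6: x = (2*41 + 39) mod 80 = 41 — exactly as logged.
The whole run recomputes cleanly — no discrepancies.

no error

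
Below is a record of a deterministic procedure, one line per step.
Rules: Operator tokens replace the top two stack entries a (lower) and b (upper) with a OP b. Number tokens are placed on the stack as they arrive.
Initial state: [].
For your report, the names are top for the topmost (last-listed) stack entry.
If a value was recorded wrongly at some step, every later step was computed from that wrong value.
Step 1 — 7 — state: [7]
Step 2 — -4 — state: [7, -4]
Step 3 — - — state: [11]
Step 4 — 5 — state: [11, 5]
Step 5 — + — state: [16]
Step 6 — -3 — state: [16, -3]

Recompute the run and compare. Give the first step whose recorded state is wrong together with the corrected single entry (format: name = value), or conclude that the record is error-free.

step 1: push 7: top = 7 -> no discrepancy
step 2: push -4: top = -4 -> agrees with the record
step 3: 7 - -4 = 11 -> matches
step 4: push 5: top = 5 -> agrees with the record
step 5: 11 + 5 = 16 -> consistent with the record
step 6: push -3: top = -3 -> no discrepancy
The recomputation confirms every line.

no error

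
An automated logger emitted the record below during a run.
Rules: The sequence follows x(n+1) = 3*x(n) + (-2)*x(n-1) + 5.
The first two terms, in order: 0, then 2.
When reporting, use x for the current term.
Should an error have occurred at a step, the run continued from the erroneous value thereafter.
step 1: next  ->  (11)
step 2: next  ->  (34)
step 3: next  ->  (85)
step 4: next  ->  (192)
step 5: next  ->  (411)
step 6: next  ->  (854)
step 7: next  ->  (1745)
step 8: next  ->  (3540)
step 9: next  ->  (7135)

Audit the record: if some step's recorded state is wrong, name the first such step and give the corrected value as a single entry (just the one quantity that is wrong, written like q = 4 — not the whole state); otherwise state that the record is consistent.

step 1: x = 3*(2) + (-2)*(0) + (5) = 11 -> exactly as logged
step 2: x = 3*(11) + (-2)*(2) + (5) = 34 -> verified
step 3: x = 3*(34) + (-2)*(11) + (5) = 85 -> consistent with the record
step 4: x = 3*(85) + (-2)*(34) + (5) = 192 -> verified
step 5: x = 3*(192) + (-2)*(85) + (5) = 411 -> in agreement
step 6: x = 3*(411) + (-2)*(192) + (5) = 854 -> consistent with the record
step 7: x = 3*(854) + (-2)*(411) + (5) = 1745 -> exactly as logged
step 8: x = 3*(1745) + (-2)*(854) + (5) = 3532 -> the record has a different value
That makes step 8 the first incorrect line — x = 3532 is what it should show.

step 8, x = 3532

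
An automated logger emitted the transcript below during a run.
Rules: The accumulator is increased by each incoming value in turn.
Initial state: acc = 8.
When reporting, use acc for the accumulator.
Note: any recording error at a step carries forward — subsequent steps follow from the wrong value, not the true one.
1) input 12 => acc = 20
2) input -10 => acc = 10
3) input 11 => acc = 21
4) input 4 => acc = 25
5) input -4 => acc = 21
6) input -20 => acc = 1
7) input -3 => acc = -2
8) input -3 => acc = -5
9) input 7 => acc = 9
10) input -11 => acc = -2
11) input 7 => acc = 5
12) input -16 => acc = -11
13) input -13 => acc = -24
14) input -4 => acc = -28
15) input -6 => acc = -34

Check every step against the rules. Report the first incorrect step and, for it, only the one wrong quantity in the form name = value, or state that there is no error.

step 9, acc = 2

step 1: acc = 8 + 12 = 20 -> confirmed correct
step 2: acc = 20 + -10 = 10 -> no discrepancy
step 3: acc = 10 + 11 = 21 -> matches
step 4: acc = 21 + 4 = 25 -> matches
step 5: acc = 25 + -4 = 21 -> exactly as logged
step 6: acc = 21 + -20 = 1 -> consistent with the transcript
step 7: acc = 1 + -3 = -2 -> matches
step 8: acc = -2 + -3 = -5 -> checks out
step 9: acc = -5 + 7 = 2 -> the transcript disagrees here
That makes step 9 the first incorrect line — acc = 2 is what it should show.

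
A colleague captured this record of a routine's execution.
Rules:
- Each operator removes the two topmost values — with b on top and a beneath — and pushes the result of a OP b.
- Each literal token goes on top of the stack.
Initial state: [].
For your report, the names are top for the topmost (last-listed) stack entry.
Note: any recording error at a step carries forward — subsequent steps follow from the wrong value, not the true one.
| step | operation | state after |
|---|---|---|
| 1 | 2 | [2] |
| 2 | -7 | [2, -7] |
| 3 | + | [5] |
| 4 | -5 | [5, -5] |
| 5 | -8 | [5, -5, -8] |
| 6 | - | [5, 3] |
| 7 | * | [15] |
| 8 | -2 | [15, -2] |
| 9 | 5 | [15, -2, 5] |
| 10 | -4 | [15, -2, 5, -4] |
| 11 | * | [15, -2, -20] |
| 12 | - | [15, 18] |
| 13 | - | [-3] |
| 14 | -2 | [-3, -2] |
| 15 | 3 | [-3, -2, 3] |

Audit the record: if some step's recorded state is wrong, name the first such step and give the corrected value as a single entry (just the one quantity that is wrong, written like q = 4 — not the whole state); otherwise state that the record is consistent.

Recomputing the run from the initial state:
step 1: [2]
step 2: [2, -7]
step 3: [-5]
step 4: [-5, -5]
step 5: [-5, -5, -8]
step 6: [-5, 3]
step 7: [-15]
step 8: [-15, -2]
step 9: [-15, -2, 5]
step 10: [-15, -2, 5, -4]
step 11: [-15, -2, -20]
step 12: [-15, 18]
step 13: [-33]
step 14: [-33, -2]
step 15: [-33, -2, 3]
The first disagreement with the record is at step 3, where the value should be top = -5.

step 3, top = -5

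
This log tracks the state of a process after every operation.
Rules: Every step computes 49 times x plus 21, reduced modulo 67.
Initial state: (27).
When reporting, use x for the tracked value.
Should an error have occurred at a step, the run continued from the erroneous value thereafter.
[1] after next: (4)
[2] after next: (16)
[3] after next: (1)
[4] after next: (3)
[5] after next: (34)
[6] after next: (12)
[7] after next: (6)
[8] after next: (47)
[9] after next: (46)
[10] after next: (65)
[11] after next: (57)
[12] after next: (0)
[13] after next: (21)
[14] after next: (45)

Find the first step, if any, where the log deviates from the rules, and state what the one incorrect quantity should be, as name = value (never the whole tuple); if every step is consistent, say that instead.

step 10, x = 64

step 1: x = (49*27 + 21) mod 67 = 4 -> exactly as logged
step 2: x = (49*4 + 21) mod 67 = 16 -> verified
step 3: x = (49*16 + 21) mod 67 = 1 -> agrees with the log
step 4: x = (49*1 + 21) mod 67 = 3 -> in agreement
step 5: x = (49*3 + 21) mod 67 = 34 -> same as recorded
step 6: x = (49*34 + 21) mod 67 = 12 -> no discrepancy
step 7: x = (49*12 + 21) mod 67 = 6 -> no discrepancy
step 8: x = (49*6 + 21) mod 67 = 47 -> matches
step 9: x = (49*47 + 21) mod 67 = 46 -> agrees with the log
step 10: x = (49*46 + 21) mod 67 = 64 -> the log disagrees here
Step 10 is the first one off; corrected, x = 64.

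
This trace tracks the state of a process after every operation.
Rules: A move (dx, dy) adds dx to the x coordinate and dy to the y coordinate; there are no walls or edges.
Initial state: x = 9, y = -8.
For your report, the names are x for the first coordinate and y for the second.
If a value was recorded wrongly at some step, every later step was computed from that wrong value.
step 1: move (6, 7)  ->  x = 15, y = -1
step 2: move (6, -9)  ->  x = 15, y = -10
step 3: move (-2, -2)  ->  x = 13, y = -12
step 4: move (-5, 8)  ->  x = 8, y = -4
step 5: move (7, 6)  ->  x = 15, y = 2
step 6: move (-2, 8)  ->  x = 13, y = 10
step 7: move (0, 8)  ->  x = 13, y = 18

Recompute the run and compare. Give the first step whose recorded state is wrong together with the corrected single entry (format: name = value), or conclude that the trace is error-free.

Recomputing the run from the initial state:
step 1: x = 15, y = -1
step 2: x = 21, y = -10
step 3: x = 19, y = -12
step 4: x = 14, y = -4
step 5: x = 21, y = 2
step 6: x = 19, y = 10
step 7: x = 19, y = 18
The first disagreement with the trace is at step 2, where the value should be x = 21.

step 2, x = 21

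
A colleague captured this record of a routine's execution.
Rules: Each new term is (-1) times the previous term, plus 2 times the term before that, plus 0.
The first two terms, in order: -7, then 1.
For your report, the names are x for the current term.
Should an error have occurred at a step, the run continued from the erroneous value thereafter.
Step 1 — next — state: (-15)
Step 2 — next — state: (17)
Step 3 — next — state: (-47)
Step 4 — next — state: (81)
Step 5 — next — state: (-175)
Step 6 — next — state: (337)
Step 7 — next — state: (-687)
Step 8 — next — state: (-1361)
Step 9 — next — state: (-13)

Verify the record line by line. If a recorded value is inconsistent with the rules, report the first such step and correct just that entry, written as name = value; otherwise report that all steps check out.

step 8, x = 1361

Recomputing the run from the initial state:
step 1: x = -15
step 2: x = 17
step 3: x = -47
step 4: x = 81
step 5: x = -175
step 6: x = 337
step 7: x = -687
step 8: x = 1361
step 9: x = -2735
The first disagreement with the record is at step 8, where the value should be x = 1361.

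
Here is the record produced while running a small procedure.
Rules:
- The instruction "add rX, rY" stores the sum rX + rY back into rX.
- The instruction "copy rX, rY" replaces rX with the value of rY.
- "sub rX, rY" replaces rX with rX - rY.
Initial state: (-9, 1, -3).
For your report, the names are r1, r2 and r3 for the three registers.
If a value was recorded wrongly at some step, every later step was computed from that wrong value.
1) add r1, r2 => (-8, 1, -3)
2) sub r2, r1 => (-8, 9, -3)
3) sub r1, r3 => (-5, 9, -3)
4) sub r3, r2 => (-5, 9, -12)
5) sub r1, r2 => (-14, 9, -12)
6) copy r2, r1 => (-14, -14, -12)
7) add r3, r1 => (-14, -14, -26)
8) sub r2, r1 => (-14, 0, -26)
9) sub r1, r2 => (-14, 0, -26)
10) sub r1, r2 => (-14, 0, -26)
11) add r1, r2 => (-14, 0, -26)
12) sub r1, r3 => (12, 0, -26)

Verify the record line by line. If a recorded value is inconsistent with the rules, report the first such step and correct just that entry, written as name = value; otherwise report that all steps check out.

Recomputing the run from the initial state:
step 1: r1 = -8, r2 = 1, r3 = -3
step 2: r1 = -8, r2 = 9, r3 = -3
step 3: r1 = -5, r2 = 9, r3 = -3
step 4: r1 = -5, r2 = 9, r3 = -12
step 5: r1 = -14, r2 = 9, r3 = -12
step 6: r1 = -14, r2 = -14, r3 = -12
step 7: r1 = -14, r2 = -14, r3 = -26
step 8: r1 = -14, r2 = 0, r3 = -26
step 9: r1 = -14, r2 = 0, r3 = -26
step 10: r1 = -14, r2 = 0, r3 = -26
step 11: r1 = -14, r2 = 0, r3 = -26
step 12: r1 = 12, r2 = 0, r3 = -26
This matches the record at every step.

no error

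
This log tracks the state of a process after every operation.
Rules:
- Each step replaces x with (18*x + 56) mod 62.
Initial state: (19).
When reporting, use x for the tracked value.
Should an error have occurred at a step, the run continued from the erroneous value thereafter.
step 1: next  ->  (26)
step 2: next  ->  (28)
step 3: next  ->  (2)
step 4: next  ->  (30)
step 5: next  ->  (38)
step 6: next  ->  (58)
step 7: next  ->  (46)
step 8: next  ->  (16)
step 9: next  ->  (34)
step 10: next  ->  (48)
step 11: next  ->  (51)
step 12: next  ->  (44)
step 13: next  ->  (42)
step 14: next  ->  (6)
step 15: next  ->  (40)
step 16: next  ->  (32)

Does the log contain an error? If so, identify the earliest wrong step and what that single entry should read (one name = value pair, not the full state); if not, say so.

step 11, x = 52

1. x = (18*19 + 56) mod 62 = 26 (exactly as logged)
2. x = (18*26 + 56) mod 62 = 28 (matches)
3. x = (18*28 + 56) mod 62 = 2 (matches)
4. x = (18*2 + 56) mod 62 = 30 (exactly as logged)
5. x = (18*30 + 56) mod 62 = 38 (matches)
6. x = (18*38 + 56) mod 62 = 58 (exactly as logged)
7. x = (18*58 + 56) mod 62 = 46 (consistent with the log)
8. x = (18*46 + 56) mod 62 = 16 (matches)
9. x = (18*16 + 56) mod 62 = 34 (confirmed correct)
10. x = (18*34 + 56) mod 62 = 48 (verified)
11. x = (18*48 + 56) mod 62 = 52 (this is not what the log shows)
The audit stops at step 11: the recorded entry is wrong and should be x = 52.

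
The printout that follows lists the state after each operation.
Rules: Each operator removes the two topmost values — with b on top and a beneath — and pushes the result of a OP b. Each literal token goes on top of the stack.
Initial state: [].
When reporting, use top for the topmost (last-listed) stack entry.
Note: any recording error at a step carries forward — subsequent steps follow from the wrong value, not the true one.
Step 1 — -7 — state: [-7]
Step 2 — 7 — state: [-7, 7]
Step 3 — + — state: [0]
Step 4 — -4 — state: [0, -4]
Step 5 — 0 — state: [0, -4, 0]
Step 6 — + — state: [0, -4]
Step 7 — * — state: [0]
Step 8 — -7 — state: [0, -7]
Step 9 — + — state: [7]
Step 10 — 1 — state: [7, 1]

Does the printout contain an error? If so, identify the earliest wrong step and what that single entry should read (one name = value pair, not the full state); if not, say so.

step 9, top = -7

Step 1: push -7: top = -7 — in agreement.
Step 2: push 7: top = 7 — matches.
Step 3: -7 + 7 = 0 — consistent with the printout.
Step 4: push -4: top = -4 — matches.
Step 5: push 0: top = 0 — verified.
Step 6: -4 + 0 = -4 — exactly as logged.
Step 7: 0 * -4 = 0 — exactly as logged.
Step 8: push -7: top = -7 — checks out.
Step 9: 0 + -7 = -7 — not what was recorded.
First incorrect step: 9; the correct value is top = -7.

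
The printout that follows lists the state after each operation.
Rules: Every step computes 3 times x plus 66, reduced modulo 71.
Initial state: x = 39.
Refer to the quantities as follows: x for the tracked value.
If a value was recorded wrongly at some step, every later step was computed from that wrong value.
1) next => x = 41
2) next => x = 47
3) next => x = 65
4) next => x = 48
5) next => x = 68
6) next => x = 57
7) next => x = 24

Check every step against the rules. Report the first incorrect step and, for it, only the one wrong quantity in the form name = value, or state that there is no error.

Recomputing the run from the initial state:
step 1: x = 41
step 2: x = 47
step 3: x = 65
step 4: x = 48
step 5: x = 68
step 6: x = 57
step 7: x = 24
This matches the printout at every step.

no error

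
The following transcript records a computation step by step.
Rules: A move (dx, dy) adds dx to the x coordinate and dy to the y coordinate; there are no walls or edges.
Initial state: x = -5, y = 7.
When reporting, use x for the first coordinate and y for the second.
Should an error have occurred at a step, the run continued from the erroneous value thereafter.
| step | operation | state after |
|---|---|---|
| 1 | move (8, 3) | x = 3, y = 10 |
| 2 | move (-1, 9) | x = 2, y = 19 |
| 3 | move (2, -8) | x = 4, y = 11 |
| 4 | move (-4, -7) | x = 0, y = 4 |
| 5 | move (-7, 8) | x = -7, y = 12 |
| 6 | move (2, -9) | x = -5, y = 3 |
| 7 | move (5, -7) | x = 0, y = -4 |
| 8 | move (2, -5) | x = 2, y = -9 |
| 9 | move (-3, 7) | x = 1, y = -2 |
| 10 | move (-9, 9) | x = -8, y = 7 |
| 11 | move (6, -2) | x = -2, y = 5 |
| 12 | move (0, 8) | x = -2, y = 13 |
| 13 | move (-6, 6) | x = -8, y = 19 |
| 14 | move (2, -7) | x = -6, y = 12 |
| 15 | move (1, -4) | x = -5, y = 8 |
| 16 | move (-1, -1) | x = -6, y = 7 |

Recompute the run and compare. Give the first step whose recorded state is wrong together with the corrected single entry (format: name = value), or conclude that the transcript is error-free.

step 9, x = -1

step 1: x = -5 + (8) = 3, y = 7 + (3) = 10 -> in agreement
step 2: x = 3 + (-1) = 2, y = 10 + (9) = 19 -> verified
step 3: x = 2 + (2) = 4, y = 19 + (-8) = 11 -> confirmed correct
step 4: x = 4 + (-4) = 0, y = 11 + (-7) = 4 -> confirmed correct
step 5: x = 0 + (-7) = -7, y = 4 + (8) = 12 -> exactly as logged
step 6: x = -7 + (2) = -5, y = 12 + (-9) = 3 -> exactly as logged
step 7: x = -5 + (5) = 0, y = 3 + (-7) = -4 -> same as recorded
step 8: x = 0 + (2) = 2, y = -4 + (-5) = -9 -> consistent with the transcript
step 9: x = 2 + (-3) = -1, y = -9 + (7) = -2 -> the transcript has a different value
First incorrect step: 9; the correct value is x = -1.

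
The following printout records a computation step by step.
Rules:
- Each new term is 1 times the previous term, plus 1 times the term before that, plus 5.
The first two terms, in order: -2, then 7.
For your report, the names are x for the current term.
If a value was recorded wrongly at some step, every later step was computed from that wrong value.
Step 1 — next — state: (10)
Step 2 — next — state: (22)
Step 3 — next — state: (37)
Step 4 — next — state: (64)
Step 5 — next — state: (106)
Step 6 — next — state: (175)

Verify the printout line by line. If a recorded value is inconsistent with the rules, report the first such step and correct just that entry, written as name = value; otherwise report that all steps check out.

Step 1: x = 1*(7) + (1)*(-2) + (5) = 10 — in agreement.
Step 2: x = 1*(10) + (1)*(7) + (5) = 22 — checks out.
Step 3: x = 1*(22) + (1)*(10) + (5) = 37 — exactly as logged.
Step 4: x = 1*(37) + (1)*(22) + (5) = 64 — agrees with the printout.
Step 5: x = 1*(64) + (1)*(37) + (5) = 106 — consistent with the printout.
Step 6: x = 1*(106) + (1)*(64) + (5) = 175 — verified.
All entries verified; no error found.

no error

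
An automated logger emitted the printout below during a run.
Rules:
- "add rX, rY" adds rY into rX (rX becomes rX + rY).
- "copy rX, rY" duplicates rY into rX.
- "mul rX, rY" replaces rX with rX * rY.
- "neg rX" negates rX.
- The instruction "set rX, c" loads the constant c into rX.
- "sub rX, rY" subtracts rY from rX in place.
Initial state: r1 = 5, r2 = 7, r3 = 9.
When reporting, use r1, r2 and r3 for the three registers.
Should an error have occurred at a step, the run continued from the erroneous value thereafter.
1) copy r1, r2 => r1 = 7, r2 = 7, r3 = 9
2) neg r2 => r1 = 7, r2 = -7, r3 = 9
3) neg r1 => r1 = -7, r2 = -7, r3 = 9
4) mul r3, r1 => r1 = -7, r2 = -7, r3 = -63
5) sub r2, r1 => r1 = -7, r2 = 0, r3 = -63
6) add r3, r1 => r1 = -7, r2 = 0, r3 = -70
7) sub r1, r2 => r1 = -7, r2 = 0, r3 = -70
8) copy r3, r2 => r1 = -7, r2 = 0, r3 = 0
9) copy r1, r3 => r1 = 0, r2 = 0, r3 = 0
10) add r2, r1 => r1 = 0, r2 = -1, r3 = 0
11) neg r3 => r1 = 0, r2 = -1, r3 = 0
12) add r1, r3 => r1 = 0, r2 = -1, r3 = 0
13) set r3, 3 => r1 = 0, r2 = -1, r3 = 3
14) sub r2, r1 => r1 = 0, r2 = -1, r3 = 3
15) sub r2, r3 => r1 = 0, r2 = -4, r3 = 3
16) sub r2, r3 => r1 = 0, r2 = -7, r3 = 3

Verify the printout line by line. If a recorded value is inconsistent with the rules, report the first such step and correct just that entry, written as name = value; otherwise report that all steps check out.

Step 1: r1 = 7 — same as recorded.
Step 2: r2 = -(7) = -7 — confirmed correct.
Step 3: r1 = -(7) = -7 — consistent with the printout.
Step 4: r3 = 9 * -7 = -63 — same as recorded.
Step 5: r2 = -7 - -7 = 0 — no discrepancy.
Step 6: r3 = -63 + -7 = -70 — matches.
Step 7: r1 = -7 - 0 = -7 — consistent with the printout.
Step 8: r3 = 0 — confirmed correct.
Step 9: r1 = 0 — consistent with the printout.
Step 10: r2 = 0 + 0 = 0 — a discrepancy with the printout.
The earliest wrong entry is at step 10: it should read r2 = 0.

step 10, r2 = 0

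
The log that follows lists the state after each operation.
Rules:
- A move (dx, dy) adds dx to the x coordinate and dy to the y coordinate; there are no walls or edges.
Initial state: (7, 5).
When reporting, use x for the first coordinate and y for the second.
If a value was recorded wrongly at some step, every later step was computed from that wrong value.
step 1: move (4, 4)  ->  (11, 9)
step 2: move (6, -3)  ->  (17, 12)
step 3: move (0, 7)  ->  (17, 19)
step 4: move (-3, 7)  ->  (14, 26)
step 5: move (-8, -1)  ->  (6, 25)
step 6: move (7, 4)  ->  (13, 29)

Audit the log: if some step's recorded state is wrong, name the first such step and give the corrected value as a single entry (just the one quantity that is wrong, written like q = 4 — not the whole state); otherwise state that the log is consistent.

step 2, y = 6

Recomputing the run from the initial state:
step 1: x = 11, y = 9
step 2: x = 17, y = 6
step 3: x = 17, y = 13
step 4: x = 14, y = 20
step 5: x = 6, y = 19
step 6: x = 13, y = 23
The first disagreement with the log is at step 2, where the value should be y = 6.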